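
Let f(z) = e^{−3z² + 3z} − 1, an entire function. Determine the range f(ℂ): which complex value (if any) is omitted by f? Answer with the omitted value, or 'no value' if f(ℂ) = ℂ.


Little Picard bounds the complement of f(ℂ) to at most one point.
The exponent g(z) = −3z² + 3z is a nonconstant polynomial, hence surjective onto ℂ. So e^{g(z)} takes every value in {e^w : w ∈ ℂ} = ℂ ∖ {0}. Adding -1 shifts the range to ℂ ∖ {-1}. f omits exactly -1.

Omitted value: -1.


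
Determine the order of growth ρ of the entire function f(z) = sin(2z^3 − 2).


Write sin(w) = (e^{iw} ± e^{−iw})/(2 or 2i), so |sin(w)| ≤ e^{|w|}. With w = 2z^3 − 2, |w| ≤ 2r^3 + 2 on |z|=r, giving M(r) ≤ e^{2r^3 + 2} and ρ ≤ 3. For the lower bound, choose z on |z|=r with 2z^3 purely imaginary of modulus 2r^3; then |sin(2z^3 − 2)| grows like e^{2r^3}/2, so ρ ≥ 3. Hence ρ = 3.
Therefore ρ = 3.

Order ρ = 3.


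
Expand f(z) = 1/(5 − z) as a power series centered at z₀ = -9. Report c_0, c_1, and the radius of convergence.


Let w = z − z₀, so z = z₀ + w.
Then 5 − z = 5 − (z₀ + w) = (5 − z₀) − w = 14 − w.
f(z) = 1/(14 − w) = (1/(14)) · 1/(1 − w/(14)) = Σ_{n≥0} w^n / (14)^(n+1).
So c_n = 1/(14)^(n+1):
  c_0 = 1/(14)^1 = 1/14.
  c_1 = 1/(14)^2 = 1/196.
The series is valid for |w/d| < 1, i.e. |z − z₀| < |d|.
Radius of convergence: R = |5 − z₀| = |14| = 14 (distance from z₀ to the singularity z = 5).

c_0 = 1/14, c_1 = 1/196; R = 14.


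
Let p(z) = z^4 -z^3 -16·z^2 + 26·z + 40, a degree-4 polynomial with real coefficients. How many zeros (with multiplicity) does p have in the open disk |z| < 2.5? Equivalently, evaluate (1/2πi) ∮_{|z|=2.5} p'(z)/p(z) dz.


The zeros of p are: -1, -4, (3 + 1i), (3 - 1i).
Their magnitudes are: 1, 4, 3.162, 3.162.
Zeros with |z| < R = 2.5: -1.
Count = 1.
By the argument principle, (1/2πi) ∮_{|z|=R} p'(z)/p(z) dz equals exactly this count.

Number of zeros inside |z| < 2.5: 1.


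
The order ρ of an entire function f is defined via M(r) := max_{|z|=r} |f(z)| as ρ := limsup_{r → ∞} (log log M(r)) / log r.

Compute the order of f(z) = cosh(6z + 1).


cosh(w) is a linear combination of e^{iw} and e^{−iw} (or e^w, e^{−w} in the hyperbolic case), so |cosh(w)| ≤ e^{|w|}. With w = 6z + 1, |w| ≤ 6|z| + 1 = 6r + 1 on |z| = r, giving M(r) ≤ e^{6r + 1}, so ρ ≤ 1. On a suitable ray (z = it for sin/cos; z = t for sinh/cosh, t real → ∞), |cosh(6z + 1)| grows like e^{6|t|}/2, so ρ ≥ 1. Hence ρ = 1.
Therefore ρ = 1.

Order ρ = 1.


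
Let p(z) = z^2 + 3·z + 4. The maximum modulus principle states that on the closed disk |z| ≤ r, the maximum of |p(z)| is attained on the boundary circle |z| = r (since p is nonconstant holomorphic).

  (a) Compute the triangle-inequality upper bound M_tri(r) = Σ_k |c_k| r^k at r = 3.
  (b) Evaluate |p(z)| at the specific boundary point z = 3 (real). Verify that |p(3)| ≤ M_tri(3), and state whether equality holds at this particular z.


Coefficients: c_0 = 4, c_1 = 3, c_2 = 1. Radius r = 3.
Part (a). Triangle bound: M_tri(r) = Σ_k |c_k| r^k
  = |4|·3^0 + |3|·3^1 + |1|·3^2
  = 4 + 9 + 9 = 22.
This bounds M(r) := max_{|z|=r} |p(z)| from above; equality holds iff all terms c_k z^k can be made to align in phase at a single z on |z|=r.
Part (b). At z = 3 (real, on the circle |z| = r):
  p(3) = (4)·3^0 + (3)·3^1 + (1)·3^2 = 22.
  |p(3)| = 22.
Since all nonzero coefficients share the same sign, |p(3)| = 22 = M_tri(3); the triangle bound is attained at z = 3, so in fact M(r) = 22.

M_tri(3) = 22; |p(3)| = 22; equality at z=3: yes.


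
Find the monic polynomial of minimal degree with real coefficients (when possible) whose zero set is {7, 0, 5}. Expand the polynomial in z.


The polynomial is p(z) = ∏_{α ∈ S} (z − α), where S = {7, 0, 5}.
Expanding the product yields: p(z) = z^3 -12·z^2 + 35·z.
The resulting polynomial has degree 3 and real coefficients as required.

p(z) = z^3 -12·z^2 + 35·z.


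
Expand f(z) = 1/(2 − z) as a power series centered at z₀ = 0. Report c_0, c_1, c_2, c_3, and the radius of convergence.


Let w = z − z₀, so z = z₀ + w.
Then 2 − z = 2 − (z₀ + w) = (2 − z₀) − w = 2 − w.
f(z) = 1/(2 − w) = (1/(2)) · 1/(1 − w/(2)) = Σ_{n≥0} w^n / (2)^(n+1).
So c_n = 1/(2)^(n+1):
  c_0 = 1/(2)^1 = 1/2.
  c_1 = 1/(2)^2 = 1/4.
  c_2 = 1/(2)^3 = 1/8.
  c_3 = 1/(2)^4 = 1/16.
The series is valid for |w/d| < 1, i.e. |z − z₀| < |d|.
Radius of convergence: R = |2 − z₀| = |2| = 2 (distance from z₀ to the singularity z = 2).

c_0 = 1/2, c_1 = 1/4, c_2 = 1/8, c_3 = 1/16; R = 2.


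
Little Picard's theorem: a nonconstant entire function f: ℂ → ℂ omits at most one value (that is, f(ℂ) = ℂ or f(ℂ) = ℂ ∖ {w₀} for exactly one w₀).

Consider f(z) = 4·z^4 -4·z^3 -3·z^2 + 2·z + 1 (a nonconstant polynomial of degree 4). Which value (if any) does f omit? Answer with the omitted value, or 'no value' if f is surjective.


Little Picard bounds the complement of f(ℂ) to at most one point.
For every w ∈ ℂ, the equation p(z) − w = 0 is a nonconstant polynomial in z and hence has at least one root by the fundamental theorem of algebra. So p is surjective onto ℂ, omitting no value.

Omitted value: no value.


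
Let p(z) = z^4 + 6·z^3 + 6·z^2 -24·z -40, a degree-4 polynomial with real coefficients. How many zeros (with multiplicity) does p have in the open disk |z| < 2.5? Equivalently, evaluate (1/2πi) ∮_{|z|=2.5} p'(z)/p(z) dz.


The zeros of p are: -2, 2, (-3 + 1i), (-3 - 1i).
Their magnitudes are: 2, 2, 3.162, 3.162.
Zeros with |z| < R = 2.5: -2, 2.
Count = 2.
By the argument principle, (1/2πi) ∮_{|z|=R} p'(z)/p(z) dz equals exactly this count.

Number of zeros inside |z| < 2.5: 2.


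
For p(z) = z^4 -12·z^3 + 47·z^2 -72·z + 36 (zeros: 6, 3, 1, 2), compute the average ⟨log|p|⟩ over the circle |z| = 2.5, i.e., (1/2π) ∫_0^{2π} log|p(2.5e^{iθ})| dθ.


Zeros: 1, 2, 3, 6; r = 2.5.
Inside |z| < r: 1, 2. Outside (|z| ≥ r): 3, 6.
p(0) = 36, so log|p(0)| = log(36) = 3.5835.
Apply Jensen: I(r) = log|p(0)| + Σ_k log(r/|z_k|), summed over zeros inside |z| < r.
  log(r/|z_k|) for z_k = 1: log(2.5/1) = 0.9163
  log(r/|z_k|) for z_k = 2: log(2.5/2) = 0.2231
  Outside zeros (3, 6) contribute nothing to the Jensen sum.
Sum over inside zeros: 1.1394.
I(r) = log|p(0)| + (inside sum) = 3.5835 + 1.1394 = 4.7230.
Note: since some zeros are outside |z| ≤ r, the simplified n·log(r) form does NOT apply — only the inside zeros contribute.

I(r) ≈ 4.7230.


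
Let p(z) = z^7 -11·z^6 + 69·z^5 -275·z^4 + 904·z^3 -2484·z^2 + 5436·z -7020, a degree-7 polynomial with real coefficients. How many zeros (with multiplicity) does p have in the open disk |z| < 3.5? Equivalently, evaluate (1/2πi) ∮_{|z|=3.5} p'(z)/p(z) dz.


The zeros of p are: 3, (-1 + 3i), (-1 - 3i), (2 + 3i), (2 - 3i), (3 + 3i), (3 - 3i).
Their magnitudes are: 3, 3.162, 3.162, 3.606, 3.606, 4.243, 4.243.
Zeros with |z| < R = 3.5: 3, (-1 + 3i), (-1 - 3i).
Count = 3.
By the argument principle, (1/2πi) ∮_{|z|=R} p'(z)/p(z) dz equals exactly this count.

Number of zeros inside |z| < 3.5: 3.


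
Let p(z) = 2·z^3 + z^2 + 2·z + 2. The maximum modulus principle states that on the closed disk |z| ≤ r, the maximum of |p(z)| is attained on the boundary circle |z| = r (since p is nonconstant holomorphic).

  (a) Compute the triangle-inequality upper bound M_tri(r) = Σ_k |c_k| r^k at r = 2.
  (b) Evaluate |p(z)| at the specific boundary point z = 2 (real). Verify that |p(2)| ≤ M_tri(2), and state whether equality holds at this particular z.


Coefficients: c_0 = 2, c_1 = 2, c_2 = 1, c_3 = 2. Radius r = 2.
Part (a). Triangle bound: M_tri(r) = Σ_k |c_k| r^k
  = |2|·2^0 + |2|·2^1 + |1|·2^2 + |2|·2^3
  = 2 + 4 + 4 + 16 = 26.
This bounds M(r) := max_{|z|=r} |p(z)| from above; equality holds iff all terms c_k z^k can be made to align in phase at a single z on |z|=r.
Part (b). At z = 2 (real, on the circle |z| = r):
  p(2) = (2)·2^0 + (2)·2^1 + (1)·2^2 + (2)·2^3 = 26.
  |p(2)| = 26.
Since all nonzero coefficients share the same sign, |p(2)| = 26 = M_tri(2); the triangle bound is attained at z = 2, so in fact M(r) = 26.

M_tri(2) = 26; |p(2)| = 26; equality at z=2: yes.


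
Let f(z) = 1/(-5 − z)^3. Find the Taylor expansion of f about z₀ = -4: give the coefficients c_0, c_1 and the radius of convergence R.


Let w = z − z₀, so z = z₀ + w.
Then -5 − z = -5 − (z₀ + w) = (-5 − z₀) − w = -1 − w.
f(z) = 1/(-1 − w)^3 = (1/(-1)^3) · (1 − w/(-1))^{−3}.
By the binomial series (1−u)^{−3} = Σ_{n≥0} C(n+2, 2) u^n for |u|<1, with u = w/(-1):
  c_n = C(n+2, 2) / (-1)^(n+3).
  c_0 = 1/(-1)^3 = -1.
  c_1 = 3/(-1)^4 = 3.
The series is valid for |w/d| < 1, i.e. |z − z₀| < |d|.
Radius of convergence: R = |-5 − z₀| = |-1| = 1 (distance from z₀ to the singularity z = -5).

c_0 = -1, c_1 = 3; R = 1.


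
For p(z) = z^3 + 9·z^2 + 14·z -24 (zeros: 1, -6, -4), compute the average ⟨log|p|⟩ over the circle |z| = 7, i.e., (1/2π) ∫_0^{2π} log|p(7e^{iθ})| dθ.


Zeros: -6, -4, 1; r = 7.
Inside |z| < r: -6, -4, 1. Outside (|z| ≥ r): ∅.
p(0) = -24, so log|p(0)| = log(24) = 3.1781.
Apply Jensen: I(r) = log|p(0)| + Σ_k log(r/|z_k|), summed over zeros inside |z| < r.
  log(r/|z_k|) for z_k = 1: log(7/1) = 1.9459
  log(r/|z_k|) for z_k = -6: log(7/6) = 0.1542
  log(r/|z_k|) for z_k = -4: log(7/4) = 0.5596
Sum over inside zeros: 2.6597.
I(r) = log|p(0)| + (inside sum) = 3.1781 + 2.6597 = 5.8377.
Closed form (all zeros inside, monic): I(r) = n·log(r) = 3·log(7) = 5.8377. ✓

I(r) ≈ 5.8377.


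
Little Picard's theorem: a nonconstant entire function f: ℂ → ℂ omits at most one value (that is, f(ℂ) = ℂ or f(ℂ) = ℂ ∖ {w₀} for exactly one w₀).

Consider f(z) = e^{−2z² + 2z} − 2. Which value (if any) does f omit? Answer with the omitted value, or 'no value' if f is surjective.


Little Picard bounds the complement of f(ℂ) to at most one point.
The exponent g(z) = −2z² + 2z is a nonconstant polynomial, hence surjective onto ℂ. So e^{g(z)} takes every value in {e^w : w ∈ ℂ} = ℂ ∖ {0}. Adding -2 shifts the range to ℂ ∖ {-2}. f omits exactly -2.

Omitted value: -2.


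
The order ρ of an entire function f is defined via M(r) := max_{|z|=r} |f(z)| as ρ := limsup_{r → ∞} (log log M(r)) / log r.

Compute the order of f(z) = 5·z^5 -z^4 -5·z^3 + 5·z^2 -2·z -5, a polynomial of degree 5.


|f(z)| ≤ Σ|c_k|·r^k = O(r^5) as r → ∞. Polynomial growth is O(e^{r^ε}) for every ε > 0 (since r^5/e^{r^ε} → 0), so ρ ≤ ε for all ε > 0, i.e. ρ = 0. Every nonconstant polynomial has order 0.
Therefore ρ = 0.

Order ρ = 0.


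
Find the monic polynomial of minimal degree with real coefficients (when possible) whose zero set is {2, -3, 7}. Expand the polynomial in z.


The polynomial is p(z) = ∏_{α ∈ S} (z − α), where S = {2, -3, 7}.
Expanding the product yields: p(z) = z^3 -6·z^2 -13·z + 42.
The resulting polynomial has degree 3 and real coefficients as required.

p(z) = z^3 -6·z^2 -13·z + 42.


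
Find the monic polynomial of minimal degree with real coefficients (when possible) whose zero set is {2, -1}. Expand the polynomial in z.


The polynomial is p(z) = ∏_{α ∈ S} (z − α), where S = {2, -1}.
Expanding the product yields: p(z) = z^2 -z -2.
The resulting polynomial has degree 2 and real coefficients as required.

p(z) = z^2 -z -2.


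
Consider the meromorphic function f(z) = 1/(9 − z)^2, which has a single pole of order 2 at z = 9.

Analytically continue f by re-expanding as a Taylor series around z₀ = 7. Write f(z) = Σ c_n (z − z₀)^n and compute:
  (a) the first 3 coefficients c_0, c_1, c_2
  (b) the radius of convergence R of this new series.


Let w = z − z₀, so z = z₀ + w.
Then 9 − z = 9 − (z₀ + w) = (9 − z₀) − w = 2 − w.
f(z) = 1/(2 − w)^2 = (1/(2)^2) · (1 − w/(2))^{−2}.
By the binomial series (1−u)^{−2} = Σ_{n≥0} C(n+1, 1) u^n for |u|<1, with u = w/(2):
  c_n = C(n+1, 1) / (2)^(n+2).
  c_0 = 1/(2)^2 = 1/4.
  c_1 = 2/(2)^3 = 1/4.
  c_2 = 3/(2)^4 = 3/16.
The series is valid for |w/d| < 1, i.e. |z − z₀| < |d|.
Radius of convergence: R = |9 − z₀| = |2| = 2 (distance from z₀ to the singularity z = 9).

c_0 = 1/4, c_1 = 1/4, c_2 = 3/16; R = 2.


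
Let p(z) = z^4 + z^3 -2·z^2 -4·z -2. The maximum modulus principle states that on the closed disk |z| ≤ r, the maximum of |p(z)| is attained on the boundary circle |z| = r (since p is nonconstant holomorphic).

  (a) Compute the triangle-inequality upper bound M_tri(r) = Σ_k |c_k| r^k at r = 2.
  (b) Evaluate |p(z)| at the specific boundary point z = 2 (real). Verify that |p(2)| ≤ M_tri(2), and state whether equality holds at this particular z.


Coefficients: c_0 = -2, c_1 = -4, c_2 = -2, c_3 = 1, c_4 = 1. Radius r = 2.
Part (a). Triangle bound: M_tri(r) = Σ_k |c_k| r^k
  = |-2|·2^0 + |-4|·2^1 + |-2|·2^2 + |1|·2^3 + |1|·2^4
  = 2 + 8 + 8 + 8 + 16 = 42.
This bounds M(r) := max_{|z|=r} |p(z)| from above; equality holds iff all terms c_k z^k can be made to align in phase at a single z on |z|=r.
Part (b). At z = 2 (real, on the circle |z| = r):
  p(2) = (-2)·2^0 + (-4)·2^1 + (-2)·2^2 + (1)·2^3 + (1)·2^4 = 6.
  |p(2)| = 6.
Check: |p(2)| = 6 ≤ 42 = M_tri(2). ✓ Equality does not hold at z = 2 (the coefficients have mixed signs, so the terms do not all align in phase there).

M_tri(2) = 42; |p(2)| = 6; equality at z=2: no.


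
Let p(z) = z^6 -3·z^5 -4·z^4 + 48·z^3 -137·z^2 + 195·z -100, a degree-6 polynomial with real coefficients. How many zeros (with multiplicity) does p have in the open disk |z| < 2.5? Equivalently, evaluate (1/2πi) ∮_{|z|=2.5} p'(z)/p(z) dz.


The zeros of p are: (2 + 1i), (2 - 1i), -4, (1 + 2i), (1 - 2i), 1.
Their magnitudes are: 2.236, 2.236, 4, 2.236, 2.236, 1.
Zeros with |z| < R = 2.5: (2 + 1i), (2 - 1i), (1 + 2i), (1 - 2i), 1.
Count = 5.
By the argument principle, (1/2πi) ∮_{|z|=R} p'(z)/p(z) dz equals exactly this count.

Number of zeros inside |z| < 2.5: 5.


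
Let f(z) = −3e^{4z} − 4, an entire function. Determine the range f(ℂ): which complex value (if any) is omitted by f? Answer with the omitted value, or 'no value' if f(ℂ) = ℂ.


Little Picard bounds the complement of f(ℂ) to at most one point.
e^{4z} is never zero on ℂ, so -3·e^{4z} takes every value in ℂ ∖ {0}. Adding -4 shifts the range to ℂ ∖ {-4}. Thus f omits exactly the value -4.

Omitted value: -4.


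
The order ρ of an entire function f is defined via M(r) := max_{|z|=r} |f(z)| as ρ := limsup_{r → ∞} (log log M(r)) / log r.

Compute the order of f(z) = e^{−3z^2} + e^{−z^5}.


Each summand is entire of order 2 and 5 respectively (as in the single-exponential case). The order of a sum is at most the max of the orders, so ρ ≤ 5. For the lower bound: on |z|=r choose arg z so that -1z^5 is real positive; then |e^{-1z^5}| = e^{1r^5} while |e^{-3z^2}| ≤ e^{3r^2} = o(e^{1r^5}). So |f| ≥ e^{1r^5}(1 − o(1)) and ρ ≥ 5. Hence ρ = max(2, 5) = 5.
Therefore ρ = 5.

Order ρ = 5.


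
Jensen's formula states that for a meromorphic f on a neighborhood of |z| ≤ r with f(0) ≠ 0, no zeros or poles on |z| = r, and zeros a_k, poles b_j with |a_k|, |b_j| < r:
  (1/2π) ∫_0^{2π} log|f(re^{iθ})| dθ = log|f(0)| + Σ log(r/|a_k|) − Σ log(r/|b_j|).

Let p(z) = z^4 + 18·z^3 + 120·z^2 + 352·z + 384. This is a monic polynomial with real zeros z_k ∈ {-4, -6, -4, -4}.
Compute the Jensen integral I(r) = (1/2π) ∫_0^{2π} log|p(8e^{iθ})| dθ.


Zeros: -6, -4, -4, -4; r = 8.
Inside |z| < r: -6, -4, -4, -4. Outside (|z| ≥ r): ∅.
p(0) = 384, so log|p(0)| = log(384) = 5.9506.
Apply Jensen: I(r) = log|p(0)| + Σ_k log(r/|z_k|), summed over zeros inside |z| < r.
  log(r/|z_k|) for z_k = -4: log(8/4) = 0.6931
  log(r/|z_k|) for z_k = -6: log(8/6) = 0.2877
  log(r/|z_k|) for z_k = -4: log(8/4) = 0.6931
  log(r/|z_k|) for z_k = -4: log(8/4) = 0.6931
Sum over inside zeros: 2.3671.
I(r) = log|p(0)| + (inside sum) = 5.9506 + 2.3671 = 8.3178.
Closed form (all zeros inside, monic): I(r) = n·log(r) = 4·log(8) = 8.3178. ✓

I(r) ≈ 8.3178.


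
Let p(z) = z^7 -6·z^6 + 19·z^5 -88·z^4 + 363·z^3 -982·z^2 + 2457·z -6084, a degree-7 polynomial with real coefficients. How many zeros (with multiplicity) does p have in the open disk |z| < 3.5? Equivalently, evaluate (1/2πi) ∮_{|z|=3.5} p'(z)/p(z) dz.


The zeros of p are: (0 + 3i), (0 - 3i), (-2 + 3i), (-2 - 3i), 4, (3 + 2i), (3 - 2i).
Their magnitudes are: 3, 3, 3.606, 3.606, 4, 3.606, 3.606.
Zeros with |z| < R = 3.5: (0 + 3i), (0 - 3i).
Count = 2.
By the argument principle, (1/2πi) ∮_{|z|=R} p'(z)/p(z) dz equals exactly this count.

Number of zeros inside |z| < 3.5: 2.


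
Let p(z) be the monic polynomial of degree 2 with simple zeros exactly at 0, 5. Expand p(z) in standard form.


The polynomial is p(z) = ∏_{α ∈ S} (z − α), where S = {0, 5}.
Expanding the product yields: p(z) = z^2 -5·z.
The resulting polynomial has degree 2 and real coefficients as required.

p(z) = z^2 -5·z.


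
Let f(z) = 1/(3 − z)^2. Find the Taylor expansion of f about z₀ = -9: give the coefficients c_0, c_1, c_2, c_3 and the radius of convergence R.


Let w = z − z₀, so z = z₀ + w.
Then 3 − z = 3 − (z₀ + w) = (3 − z₀) − w = 12 − w.
f(z) = 1/(12 − w)^2 = (1/(12)^2) · (1 − w/(12))^{−2}.
By the binomial series (1−u)^{−2} = Σ_{n≥0} C(n+1, 1) u^n for |u|<1, with u = w/(12):
  c_n = C(n+1, 1) / (12)^(n+2).
  c_0 = 1/(12)^2 = 1/144.
  c_1 = 2/(12)^3 = 1/864.
  c_2 = 3/(12)^4 = 1/6912.
  c_3 = 4/(12)^5 = 1/62208.
The series is valid for |w/d| < 1, i.e. |z − z₀| < |d|.
Radius of convergence: R = |3 − z₀| = |12| = 12 (distance from z₀ to the singularity z = 3).

c_0 = 1/144, c_1 = 1/864, c_2 = 1/6912, c_3 = 1/62208; R = 12.


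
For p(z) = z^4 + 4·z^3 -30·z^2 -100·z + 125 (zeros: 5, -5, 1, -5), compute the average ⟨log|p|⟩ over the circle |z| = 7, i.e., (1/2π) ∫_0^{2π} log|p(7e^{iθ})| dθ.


Zeros: -5, -5, 1, 5; r = 7.
Inside |z| < r: -5, -5, 1, 5. Outside (|z| ≥ r): ∅.
p(0) = 125, so log|p(0)| = log(125) = 4.8283.
Apply Jensen: I(r) = log|p(0)| + Σ_k log(r/|z_k|), summed over zeros inside |z| < r.
  log(r/|z_k|) for z_k = 5: log(7/5) = 0.3365
  log(r/|z_k|) for z_k = -5: log(7/5) = 0.3365
  log(r/|z_k|) for z_k = 1: log(7/1) = 1.9459
  log(r/|z_k|) for z_k = -5: log(7/5) = 0.3365
Sum over inside zeros: 2.9553.
I(r) = log|p(0)| + (inside sum) = 4.8283 + 2.9553 = 7.7836.
Closed form (all zeros inside, monic): I(r) = n·log(r) = 4·log(7) = 7.7836. ✓

I(r) ≈ 7.7836.


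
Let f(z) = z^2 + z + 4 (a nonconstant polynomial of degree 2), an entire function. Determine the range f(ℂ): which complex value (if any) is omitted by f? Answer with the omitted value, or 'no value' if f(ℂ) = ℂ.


Little Picard bounds the complement of f(ℂ) to at most one point.
For every w ∈ ℂ, the equation p(z) − w = 0 is a nonconstant polynomial in z and hence has at least one root by the fundamental theorem of algebra. So p is surjective onto ℂ, omitting no value.

Omitted value: no value.


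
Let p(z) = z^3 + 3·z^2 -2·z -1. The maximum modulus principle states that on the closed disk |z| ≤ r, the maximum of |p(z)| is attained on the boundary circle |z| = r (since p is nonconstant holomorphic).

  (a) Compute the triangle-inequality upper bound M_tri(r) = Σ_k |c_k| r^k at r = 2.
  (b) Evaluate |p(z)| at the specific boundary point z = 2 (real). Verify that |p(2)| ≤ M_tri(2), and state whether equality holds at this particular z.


Coefficients: c_0 = -1, c_1 = -2, c_2 = 3, c_3 = 1. Radius r = 2.
Part (a). Triangle bound: M_tri(r) = Σ_k |c_k| r^k
  = |-1|·2^0 + |-2|·2^1 + |3|·2^2 + |1|·2^3
  = 1 + 4 + 12 + 8 = 25.
This bounds M(r) := max_{|z|=r} |p(z)| from above; equality holds iff all terms c_k z^k can be made to align in phase at a single z on |z|=r.
Part (b). At z = 2 (real, on the circle |z| = r):
  p(2) = (-1)·2^0 + (-2)·2^1 + (3)·2^2 + (1)·2^3 = 15.
  |p(2)| = 15.
Check: |p(2)| = 15 ≤ 25 = M_tri(2). ✓ Equality does not hold at z = 2 (the coefficients have mixed signs, so the terms do not all align in phase there).

M_tri(2) = 25; |p(2)| = 15; equality at z=2: no.


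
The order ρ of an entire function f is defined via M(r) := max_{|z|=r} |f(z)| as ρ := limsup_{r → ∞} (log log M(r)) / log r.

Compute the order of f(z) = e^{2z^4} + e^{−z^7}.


Each summand is entire of order 4 and 7 respectively (as in the single-exponential case). The order of a sum is at most the max of the orders, so ρ ≤ 7. For the lower bound: on |z|=r choose arg z so that -1z^7 is real positive; then |e^{-1z^7}| = e^{1r^7} while |e^{2z^4}| ≤ e^{2r^4} = o(e^{1r^7}). So |f| ≥ e^{1r^7}(1 − o(1)) and ρ ≥ 7. Hence ρ = max(4, 7) = 7.
Therefore ρ = 7.

Order ρ = 7.


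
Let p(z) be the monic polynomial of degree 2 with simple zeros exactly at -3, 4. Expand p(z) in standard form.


The polynomial is p(z) = ∏_{α ∈ S} (z − α), where S = {-3, 4}.
Expanding the product yields: p(z) = z^2 -z -12.
The resulting polynomial has degree 2 and real coefficients as required.

p(z) = z^2 -z -12.


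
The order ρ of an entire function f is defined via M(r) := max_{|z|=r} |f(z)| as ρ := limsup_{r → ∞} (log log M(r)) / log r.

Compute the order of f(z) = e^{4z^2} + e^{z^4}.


Each summand is entire of order 2 and 4 respectively (as in the single-exponential case). The order of a sum is at most the max of the orders, so ρ ≤ 4. For the lower bound: on |z|=r choose arg z so that 1z^4 is real positive; then |e^{1z^4}| = e^{1r^4} while |e^{4z^2}| ≤ e^{4r^2} = o(e^{1r^4}). So |f| ≥ e^{1r^4}(1 − o(1)) and ρ ≥ 4. Hence ρ = max(2, 4) = 4.
Therefore ρ = 4.

Order ρ = 4.


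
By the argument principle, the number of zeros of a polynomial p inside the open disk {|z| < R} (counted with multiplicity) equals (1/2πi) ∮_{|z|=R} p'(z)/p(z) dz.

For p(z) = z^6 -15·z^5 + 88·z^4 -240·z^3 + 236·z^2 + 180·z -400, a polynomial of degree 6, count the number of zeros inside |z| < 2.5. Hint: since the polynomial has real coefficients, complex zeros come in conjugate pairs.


The zeros of p are: (3 + 1i), (3 - 1i), -1, (3 + 1i), (3 - 1i), 4.
Their magnitudes are: 3.162, 3.162, 1, 3.162, 3.162, 4.
Zeros with |z| < R = 2.5: -1.
Count = 1.
By the argument principle, (1/2πi) ∮_{|z|=R} p'(z)/p(z) dz equals exactly this count.

Number of zeros inside |z| < 2.5: 1.


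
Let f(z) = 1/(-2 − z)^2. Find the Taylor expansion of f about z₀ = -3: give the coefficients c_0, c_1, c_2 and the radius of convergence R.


Let w = z − z₀, so z = z₀ + w.
Then -2 − z = -2 − (z₀ + w) = (-2 − z₀) − w = 1 − w.
f(z) = 1/(1 − w)^2 = (1/(1)^2) · (1 − w/(1))^{−2}.
By the binomial series (1−u)^{−2} = Σ_{n≥0} C(n+1, 1) u^n for |u|<1, with u = w/(1):
  c_n = C(n+1, 1) / (1)^(n+2).
  c_0 = 1/(1)^2 = 1.
  c_1 = 2/(1)^3 = 2.
  c_2 = 3/(1)^4 = 3.
The series is valid for |w/d| < 1, i.e. |z − z₀| < |d|.
Radius of convergence: R = |-2 − z₀| = |1| = 1 (distance from z₀ to the singularity z = -2).

c_0 = 1, c_1 = 2, c_2 = 3; R = 1.


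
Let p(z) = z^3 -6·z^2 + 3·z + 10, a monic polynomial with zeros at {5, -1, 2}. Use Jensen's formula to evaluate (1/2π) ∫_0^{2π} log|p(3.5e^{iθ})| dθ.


Zeros: -1, 2, 5; r = 3.5.
Inside |z| < r: -1, 2. Outside (|z| ≥ r): 5.
p(0) = 10, so log|p(0)| = log(10) = 2.3026.
Apply Jensen: I(r) = log|p(0)| + Σ_k log(r/|z_k|), summed over zeros inside |z| < r.
  log(r/|z_k|) for z_k = -1: log(3.5/1) = 1.2528
  log(r/|z_k|) for z_k = 2: log(3.5/2) = 0.5596
  Outside zeros (5) contribute nothing to the Jensen sum.
Sum over inside zeros: 1.8124.
I(r) = log|p(0)| + (inside sum) = 2.3026 + 1.8124 = 4.1150.
Note: since some zeros are outside |z| ≤ r, the simplified n·log(r) form does NOT apply — only the inside zeros contribute.

I(r) ≈ 4.1150.


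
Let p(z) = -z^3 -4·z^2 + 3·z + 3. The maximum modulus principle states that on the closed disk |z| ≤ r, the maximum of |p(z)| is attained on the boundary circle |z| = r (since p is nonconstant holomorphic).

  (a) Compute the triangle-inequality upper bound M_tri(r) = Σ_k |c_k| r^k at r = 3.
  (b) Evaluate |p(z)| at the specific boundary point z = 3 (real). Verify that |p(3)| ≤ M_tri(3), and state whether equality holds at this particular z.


Coefficients: c_0 = 3, c_1 = 3, c_2 = -4, c_3 = -1. Radius r = 3.
Part (a). Triangle bound: M_tri(r) = Σ_k |c_k| r^k
  = |3|·3^0 + |3|·3^1 + |-4|·3^2 + |-1|·3^3
  = 3 + 9 + 36 + 27 = 75.
This bounds M(r) := max_{|z|=r} |p(z)| from above; equality holds iff all terms c_k z^k can be made to align in phase at a single z on |z|=r.
Part (b). At z = 3 (real, on the circle |z| = r):
  p(3) = (3)·3^0 + (3)·3^1 + (-4)·3^2 + (-1)·3^3 = -51.
  |p(3)| = 51.
Check: |p(3)| = 51 ≤ 75 = M_tri(3). ✓ Equality does not hold at z = 3 (the coefficients have mixed signs, so the terms do not all align in phase there).

M_tri(3) = 75; |p(3)| = 51; equality at z=3: no.


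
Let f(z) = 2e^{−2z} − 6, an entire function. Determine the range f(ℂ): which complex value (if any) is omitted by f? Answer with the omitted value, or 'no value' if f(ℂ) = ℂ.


Little Picard bounds the complement of f(ℂ) to at most one point.
e^{−2z} is never zero on ℂ, so 2·e^{−2z} takes every value in ℂ ∖ {0}. Adding -6 shifts the range to ℂ ∖ {-6}. Thus f omits exactly the value -6.

Omitted value: -6.


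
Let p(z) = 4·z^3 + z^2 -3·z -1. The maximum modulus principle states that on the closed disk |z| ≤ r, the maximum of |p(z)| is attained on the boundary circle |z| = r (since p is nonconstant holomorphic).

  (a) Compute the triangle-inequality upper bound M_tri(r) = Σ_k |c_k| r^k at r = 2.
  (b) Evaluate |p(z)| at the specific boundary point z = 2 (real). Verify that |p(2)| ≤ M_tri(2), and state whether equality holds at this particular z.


Coefficients: c_0 = -1, c_1 = -3, c_2 = 1, c_3 = 4. Radius r = 2.
Part (a). Triangle bound: M_tri(r) = Σ_k |c_k| r^k
  = |-1|·2^0 + |-3|·2^1 + |1|·2^2 + |4|·2^3
  = 1 + 6 + 4 + 32 = 43.
This bounds M(r) := max_{|z|=r} |p(z)| from above; equality holds iff all terms c_k z^k can be made to align in phase at a single z on |z|=r.
Part (b). At z = 2 (real, on the circle |z| = r):
  p(2) = (-1)·2^0 + (-3)·2^1 + (1)·2^2 + (4)·2^3 = 29.
  |p(2)| = 29.
Check: |p(2)| = 29 ≤ 43 = M_tri(2). ✓ Equality does not hold at z = 2 (the coefficients have mixed signs, so the terms do not all align in phase there).

M_tri(2) = 43; |p(2)| = 29; equality at z=2: no.


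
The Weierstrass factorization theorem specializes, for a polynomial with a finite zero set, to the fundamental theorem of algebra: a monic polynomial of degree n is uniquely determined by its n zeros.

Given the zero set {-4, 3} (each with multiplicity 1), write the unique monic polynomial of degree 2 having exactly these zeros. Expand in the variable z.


The polynomial is p(z) = ∏_{α ∈ S} (z − α), where S = {-4, 3}.
Expanding the product yields: p(z) = z^2 + z -12.
The resulting polynomial has degree 2 and real coefficients as required.

p(z) = z^2 + z -12.


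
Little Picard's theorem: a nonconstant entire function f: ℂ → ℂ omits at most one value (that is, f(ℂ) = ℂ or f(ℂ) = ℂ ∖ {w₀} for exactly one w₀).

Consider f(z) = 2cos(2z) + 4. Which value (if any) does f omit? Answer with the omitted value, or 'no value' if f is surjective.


Little Picard bounds the complement of f(ℂ) to at most one point.
cos is entire and surjective onto ℂ: for every w ∈ ℂ, cos(ζ) = w has a solution ζ ∈ ℂ (e.g., via the complex inverse arccos). With ζ = 2z this gives z = ζ/(2). Then 2·cos(2z) takes every value in 2·ℂ = ℂ, and adding 4 is a bijection of ℂ. So f is surjective and omits no value. (Note: only on the real line is cos bounded by [−1, 1].)

Omitted value: no value.


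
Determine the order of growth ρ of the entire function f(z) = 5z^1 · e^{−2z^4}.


M(r) = max_{|z|=r} |5|·|z|^1·|e^{−2z^4}| = 5·r^1 · e^{2r^4} (the factors attain their maxima compatibly on |z|=r). Then log M(r) = log 5 + 1·log r + 2r^4, dominated by the last term, so log log M(r) ~ 4·log r. The polynomial factor 5z^1 contributes only a log r term and does not affect the order. ρ = 4.
Therefore ρ = 4.

Order ρ = 4.


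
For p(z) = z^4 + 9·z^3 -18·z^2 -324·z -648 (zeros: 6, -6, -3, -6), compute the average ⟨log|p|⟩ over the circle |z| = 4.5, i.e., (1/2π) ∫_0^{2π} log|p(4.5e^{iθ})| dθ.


Zeros: -6, -6, -3, 6; r = 4.5.
Inside |z| < r: -3. Outside (|z| ≥ r): -6, -6, 6.
p(0) = -648, so log|p(0)| = log(648) = 6.4739.
Apply Jensen: I(r) = log|p(0)| + Σ_k log(r/|z_k|), summed over zeros inside |z| < r.
  log(r/|z_k|) for z_k = -3: log(4.5/3) = 0.4055
  Outside zeros (-6, -6, 6) contribute nothing to the Jensen sum.
Sum over inside zeros: 0.4055.
I(r) = log|p(0)| + (inside sum) = 6.4739 + 0.4055 = 6.8794.
Note: since some zeros are outside |z| ≤ r, the simplified n·log(r) form does NOT apply — only the inside zeros contribute.

I(r) ≈ 6.8794.


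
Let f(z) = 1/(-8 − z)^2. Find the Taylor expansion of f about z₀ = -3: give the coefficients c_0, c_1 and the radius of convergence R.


Let w = z − z₀, so z = z₀ + w.
Then -8 − z = -8 − (z₀ + w) = (-8 − z₀) − w = -5 − w.
f(z) = 1/(-5 − w)^2 = (1/(-5)^2) · (1 − w/(-5))^{−2}.
By the binomial series (1−u)^{−2} = Σ_{n≥0} C(n+1, 1) u^n for |u|<1, with u = w/(-5):
  c_n = C(n+1, 1) / (-5)^(n+2).
  c_0 = 1/(-5)^2 = 1/25.
  c_1 = 2/(-5)^3 = -2/125.
The series is valid for |w/d| < 1, i.e. |z − z₀| < |d|.
Radius of convergence: R = |-8 − z₀| = |-5| = 5 (distance from z₀ to the singularity z = -8).

c_0 = 1/25, c_1 = -2/125; R = 5.


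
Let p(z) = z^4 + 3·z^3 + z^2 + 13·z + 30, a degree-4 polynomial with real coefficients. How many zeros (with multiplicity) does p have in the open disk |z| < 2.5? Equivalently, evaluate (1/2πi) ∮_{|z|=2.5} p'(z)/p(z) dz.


The zeros of p are: -3, -2, (1 + 2i), (1 - 2i).
Their magnitudes are: 3, 2, 2.236, 2.236.
Zeros with |z| < R = 2.5: -2, (1 + 2i), (1 - 2i).
Count = 3.
By the argument principle, (1/2πi) ∮_{|z|=R} p'(z)/p(z) dz equals exactly this count.

Number of zeros inside |z| < 2.5: 3.


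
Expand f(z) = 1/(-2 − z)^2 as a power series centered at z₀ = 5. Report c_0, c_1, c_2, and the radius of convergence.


Let w = z − z₀, so z = z₀ + w.
Then -2 − z = -2 − (z₀ + w) = (-2 − z₀) − w = -7 − w.
f(z) = 1/(-7 − w)^2 = (1/(-7)^2) · (1 − w/(-7))^{−2}.
By the binomial series (1−u)^{−2} = Σ_{n≥0} C(n+1, 1) u^n for |u|<1, with u = w/(-7):
  c_n = C(n+1, 1) / (-7)^(n+2).
  c_0 = 1/(-7)^2 = 1/49.
  c_1 = 2/(-7)^3 = -2/343.
  c_2 = 3/(-7)^4 = 3/2401.
The series is valid for |w/d| < 1, i.e. |z − z₀| < |d|.
Radius of convergence: R = |-2 − z₀| = |-7| = 7 (distance from z₀ to the singularity z = -2).

c_0 = 1/49, c_1 = -2/343, c_2 = 3/2401; R = 7.


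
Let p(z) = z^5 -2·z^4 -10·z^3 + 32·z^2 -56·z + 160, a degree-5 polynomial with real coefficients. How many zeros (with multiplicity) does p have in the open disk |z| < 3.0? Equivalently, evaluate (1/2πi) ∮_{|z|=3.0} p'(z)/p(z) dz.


The zeros of p are: -4, (3 + 1i), (3 - 1i), (0 + 2i), (0 - 2i).
Their magnitudes are: 4, 3.162, 3.162, 2, 2.
Zeros with |z| < R = 3.0: (0 + 2i), (0 - 2i).
Count = 2.
By the argument principle, (1/2πi) ∮_{|z|=R} p'(z)/p(z) dz equals exactly this count.

Number of zeros inside |z| < 3.0: 2.


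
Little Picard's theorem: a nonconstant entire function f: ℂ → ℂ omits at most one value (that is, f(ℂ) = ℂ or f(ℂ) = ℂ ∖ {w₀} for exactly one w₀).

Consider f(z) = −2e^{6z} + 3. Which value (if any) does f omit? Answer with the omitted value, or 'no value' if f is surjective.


Little Picard bounds the complement of f(ℂ) to at most one point.
e^{6z} is never zero on ℂ, so -2·e^{6z} takes every value in ℂ ∖ {0}. Adding 3 shifts the range to ℂ ∖ {3}. Thus f omits exactly the value 3.

Omitted value: 3.


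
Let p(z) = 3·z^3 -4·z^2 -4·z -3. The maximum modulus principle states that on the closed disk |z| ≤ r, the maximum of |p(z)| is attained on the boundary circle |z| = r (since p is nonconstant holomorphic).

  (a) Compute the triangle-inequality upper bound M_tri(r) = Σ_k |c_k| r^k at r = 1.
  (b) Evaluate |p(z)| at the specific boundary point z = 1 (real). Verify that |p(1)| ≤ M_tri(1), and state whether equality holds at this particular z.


Coefficients: c_0 = -3, c_1 = -4, c_2 = -4, c_3 = 3. Radius r = 1.
Part (a). Triangle bound: M_tri(r) = Σ_k |c_k| r^k
  = |-3|·1^0 + |-4|·1^1 + |-4|·1^2 + |3|·1^3
  = 3 + 4 + 4 + 3 = 14.
This bounds M(r) := max_{|z|=r} |p(z)| from above; equality holds iff all terms c_k z^k can be made to align in phase at a single z on |z|=r.
Part (b). At z = 1 (real, on the circle |z| = r):
  p(1) = (-3)·1^0 + (-4)·1^1 + (-4)·1^2 + (3)·1^3 = -8.
  |p(1)| = 8.
Check: |p(1)| = 8 ≤ 14 = M_tri(1). ✓ Equality does not hold at z = 1 (the coefficients have mixed signs, so the terms do not all align in phase there).

M_tri(1) = 14; |p(1)| = 8; equality at z=1: no.


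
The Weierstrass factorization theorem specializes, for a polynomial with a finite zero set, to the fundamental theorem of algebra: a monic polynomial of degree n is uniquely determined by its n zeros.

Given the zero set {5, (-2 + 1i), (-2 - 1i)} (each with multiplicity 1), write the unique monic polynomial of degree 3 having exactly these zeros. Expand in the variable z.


The polynomial is p(z) = ∏_{α ∈ S} (z − α), where S = {5, (-2 + 1i), (-2 - 1i)}.
Expanding the product yields: p(z) = z^3 -z^2 -15·z -25.
Note conjugate pairs combine to real quadratics: (z − (-2+1i))(z − (-2−1i)) = z² + 4z + 5.
The resulting polynomial has degree 3 and real coefficients as required.

p(z) = z^3 -z^2 -15·z -25.


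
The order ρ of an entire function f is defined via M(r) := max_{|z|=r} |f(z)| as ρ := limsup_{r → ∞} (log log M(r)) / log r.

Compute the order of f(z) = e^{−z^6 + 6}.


|e^{−z^6 + 6}| = e^{Re(-1·z^6) + 6} ≤ e^{1|z|^6 + 6} = e^{1r^6 + 6} on |z| = r, so ρ ≤ 6. Choosing z on |z|=r so that -1·z^6 is real positive (always possible by picking arg z appropriately) gives |f(z)| = e^{1r^6 + 6}, matching the bound. The additive constant 6 does not affect log log M(r) ~ 6·log r. Hence ρ = 6.
Therefore ρ = 6.

Order ρ = 6.


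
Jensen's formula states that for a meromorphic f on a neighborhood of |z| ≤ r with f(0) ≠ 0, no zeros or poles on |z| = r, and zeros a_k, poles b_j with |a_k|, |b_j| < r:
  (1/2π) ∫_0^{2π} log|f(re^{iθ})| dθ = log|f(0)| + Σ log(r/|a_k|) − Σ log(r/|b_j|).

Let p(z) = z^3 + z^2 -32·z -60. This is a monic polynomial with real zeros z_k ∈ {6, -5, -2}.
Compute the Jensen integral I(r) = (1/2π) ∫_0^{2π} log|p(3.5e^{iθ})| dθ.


Zeros: -5, -2, 6; r = 3.5.
Inside |z| < r: -2. Outside (|z| ≥ r): -5, 6.
p(0) = -60, so log|p(0)| = log(60) = 4.0943.
Apply Jensen: I(r) = log|p(0)| + Σ_k log(r/|z_k|), summed over zeros inside |z| < r.
  log(r/|z_k|) for z_k = -2: log(3.5/2) = 0.5596
  Outside zeros (-5, 6) contribute nothing to the Jensen sum.
Sum over inside zeros: 0.5596.
I(r) = log|p(0)| + (inside sum) = 4.0943 + 0.5596 = 4.6540.
Note: since some zeros are outside |z| ≤ r, the simplified n·log(r) form does NOT apply — only the inside zeros contribute.

I(r) ≈ 4.6540.


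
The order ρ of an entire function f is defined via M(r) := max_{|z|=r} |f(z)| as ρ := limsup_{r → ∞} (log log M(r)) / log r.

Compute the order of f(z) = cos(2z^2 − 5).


Write cos(w) = (e^{iw} ± e^{−iw})/(2 or 2i), so |cos(w)| ≤ e^{|w|}. With w = 2z^2 − 5, |w| ≤ 2r^2 + 5 on |z|=r, giving M(r) ≤ e^{2r^2 + 5} and ρ ≤ 2. For the lower bound, choose z on |z|=r with 2z^2 purely imaginary of modulus 2r^2; then |cos(2z^2 − 5)| grows like e^{2r^2}/2, so ρ ≥ 2. Hence ρ = 2.
Therefore ρ = 2.

Order ρ = 2.


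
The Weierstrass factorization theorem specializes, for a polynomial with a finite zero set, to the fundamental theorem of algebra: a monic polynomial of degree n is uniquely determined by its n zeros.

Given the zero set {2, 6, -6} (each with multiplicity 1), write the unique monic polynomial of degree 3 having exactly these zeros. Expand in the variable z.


The polynomial is p(z) = ∏_{α ∈ S} (z − α), where S = {2, 6, -6}.
Expanding the product yields: p(z) = z^3 -2·z^2 -36·z + 72.
The resulting polynomial has degree 3 and real coefficients as required.

p(z) = z^3 -2·z^2 -36·z + 72.


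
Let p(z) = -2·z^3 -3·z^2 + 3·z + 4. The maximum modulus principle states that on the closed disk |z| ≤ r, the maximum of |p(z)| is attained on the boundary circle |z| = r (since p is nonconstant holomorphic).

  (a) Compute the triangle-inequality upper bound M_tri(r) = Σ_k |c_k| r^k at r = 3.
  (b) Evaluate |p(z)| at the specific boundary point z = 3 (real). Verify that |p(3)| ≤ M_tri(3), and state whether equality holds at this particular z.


Coefficients: c_0 = 4, c_1 = 3, c_2 = -3, c_3 = -2. Radius r = 3.
Part (a). Triangle bound: M_tri(r) = Σ_k |c_k| r^k
  = |4|·3^0 + |3|·3^1 + |-3|·3^2 + |-2|·3^3
  = 4 + 9 + 27 + 54 = 94.
This bounds M(r) := max_{|z|=r} |p(z)| from above; equality holds iff all terms c_k z^k can be made to align in phase at a single z on |z|=r.
Part (b). At z = 3 (real, on the circle |z| = r):
  p(3) = (4)·3^0 + (3)·3^1 + (-3)·3^2 + (-2)·3^3 = -68.
  |p(3)| = 68.
Check: |p(3)| = 68 ≤ 94 = M_tri(3). ✓ Equality does not hold at z = 3 (the coefficients have mixed signs, so the terms do not all align in phase there).

M_tri(3) = 94; |p(3)| = 68; equality at z=3: no.


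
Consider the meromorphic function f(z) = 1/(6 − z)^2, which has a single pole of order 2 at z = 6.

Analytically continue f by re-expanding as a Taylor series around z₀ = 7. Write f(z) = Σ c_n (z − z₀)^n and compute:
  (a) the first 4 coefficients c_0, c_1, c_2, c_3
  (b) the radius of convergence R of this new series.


Let w = z − z₀, so z = z₀ + w.
Then 6 − z = 6 − (z₀ + w) = (6 − z₀) − w = -1 − w.
f(z) = 1/(-1 − w)^2 = (1/(-1)^2) · (1 − w/(-1))^{−2}.
By the binomial series (1−u)^{−2} = Σ_{n≥0} C(n+1, 1) u^n for |u|<1, with u = w/(-1):
  c_n = C(n+1, 1) / (-1)^(n+2).
  c_0 = 1/(-1)^2 = 1.
  c_1 = 2/(-1)^3 = -2.
  c_2 = 3/(-1)^4 = 3.
  c_3 = 4/(-1)^5 = -4.
The series is valid for |w/d| < 1, i.e. |z − z₀| < |d|.
Radius of convergence: R = |6 − z₀| = |-1| = 1 (distance from z₀ to the singularity z = 6).

c_0 = 1, c_1 = -2, c_2 = 3, c_3 = -4; R = 1.


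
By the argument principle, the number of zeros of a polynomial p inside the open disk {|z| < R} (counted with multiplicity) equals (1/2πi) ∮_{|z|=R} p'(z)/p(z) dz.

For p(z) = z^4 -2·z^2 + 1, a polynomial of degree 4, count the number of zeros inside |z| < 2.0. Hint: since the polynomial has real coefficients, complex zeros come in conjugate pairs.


The zeros of p are: 1, -1, -1, 1.
Their magnitudes are: 1, 1, 1, 1.
Zeros with |z| < R = 2.0: 1, -1, -1, 1.
Count = 4.
By the argument principle, (1/2πi) ∮_{|z|=R} p'(z)/p(z) dz equals exactly this count.

Number of zeros inside |z| < 2.0: 4.


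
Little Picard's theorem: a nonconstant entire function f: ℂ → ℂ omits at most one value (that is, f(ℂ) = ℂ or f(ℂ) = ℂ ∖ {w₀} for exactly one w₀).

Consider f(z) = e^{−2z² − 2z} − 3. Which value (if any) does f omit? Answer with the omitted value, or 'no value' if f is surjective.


Little Picard bounds the complement of f(ℂ) to at most one point.
The exponent g(z) = −2z² − 2z is a nonconstant polynomial, hence surjective onto ℂ. So e^{g(z)} takes every value in {e^w : w ∈ ℂ} = ℂ ∖ {0}. Adding -3 shifts the range to ℂ ∖ {-3}. f omits exactly -3.

Omitted value: -3.


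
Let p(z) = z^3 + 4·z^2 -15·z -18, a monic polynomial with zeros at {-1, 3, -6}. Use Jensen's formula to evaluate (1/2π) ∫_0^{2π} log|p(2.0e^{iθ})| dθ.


Zeros: -6, -1, 3; r = 2.0.
Inside |z| < r: -1. Outside (|z| ≥ r): -6, 3.
p(0) = -18, so log|p(0)| = log(18) = 2.8904.
Apply Jensen: I(r) = log|p(0)| + Σ_k log(r/|z_k|), summed over zeros inside |z| < r.
  log(r/|z_k|) for z_k = -1: log(2.0/1) = 0.6931
  Outside zeros (-6, 3) contribute nothing to the Jensen sum.
Sum over inside zeros: 0.6931.
I(r) = log|p(0)| + (inside sum) = 2.8904 + 0.6931 = 3.5835.
Note: since some zeros are outside |z| ≤ r, the simplified n·log(r) form does NOT apply — only the inside zeros contribute.

I(r) ≈ 3.5835.
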